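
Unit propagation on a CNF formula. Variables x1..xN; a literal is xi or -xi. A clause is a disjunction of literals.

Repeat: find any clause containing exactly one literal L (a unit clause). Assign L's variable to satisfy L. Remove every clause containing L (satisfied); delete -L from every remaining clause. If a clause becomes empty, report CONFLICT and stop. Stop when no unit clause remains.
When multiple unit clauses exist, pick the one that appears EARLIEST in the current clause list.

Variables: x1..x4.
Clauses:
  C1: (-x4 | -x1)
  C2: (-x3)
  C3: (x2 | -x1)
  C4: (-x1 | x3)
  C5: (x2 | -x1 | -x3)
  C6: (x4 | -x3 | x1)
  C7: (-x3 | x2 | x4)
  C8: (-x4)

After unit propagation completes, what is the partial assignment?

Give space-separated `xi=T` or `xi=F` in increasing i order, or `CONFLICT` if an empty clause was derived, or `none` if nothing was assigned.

Answer: x1=F x3=F x4=F

Derivation:
unit clause [-3] forces x3=F; simplify:
  drop 3 from [-1, 3] -> [-1]
  satisfied 4 clause(s); 4 remain; assigned so far: [3]
unit clause [-1] forces x1=F; simplify:
  satisfied 3 clause(s); 1 remain; assigned so far: [1, 3]
unit clause [-4] forces x4=F; simplify:
  satisfied 1 clause(s); 0 remain; assigned so far: [1, 3, 4]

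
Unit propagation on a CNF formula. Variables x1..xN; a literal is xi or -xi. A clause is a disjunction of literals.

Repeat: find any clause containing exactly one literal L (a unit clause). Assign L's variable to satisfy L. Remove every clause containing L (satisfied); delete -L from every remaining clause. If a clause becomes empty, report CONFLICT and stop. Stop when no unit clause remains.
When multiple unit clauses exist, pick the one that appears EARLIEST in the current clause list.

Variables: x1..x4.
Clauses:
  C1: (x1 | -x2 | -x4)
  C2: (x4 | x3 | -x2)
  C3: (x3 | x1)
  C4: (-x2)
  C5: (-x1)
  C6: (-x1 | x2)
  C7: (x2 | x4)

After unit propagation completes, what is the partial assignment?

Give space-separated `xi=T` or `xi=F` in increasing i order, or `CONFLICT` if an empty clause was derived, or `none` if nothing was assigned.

Answer: x1=F x2=F x3=T x4=T

Derivation:
unit clause [-2] forces x2=F; simplify:
  drop 2 from [-1, 2] -> [-1]
  drop 2 from [2, 4] -> [4]
  satisfied 3 clause(s); 4 remain; assigned so far: [2]
unit clause [-1] forces x1=F; simplify:
  drop 1 from [3, 1] -> [3]
  satisfied 2 clause(s); 2 remain; assigned so far: [1, 2]
unit clause [3] forces x3=T; simplify:
  satisfied 1 clause(s); 1 remain; assigned so far: [1, 2, 3]
unit clause [4] forces x4=T; simplify:
  satisfied 1 clause(s); 0 remain; assigned so far: [1, 2, 3, 4]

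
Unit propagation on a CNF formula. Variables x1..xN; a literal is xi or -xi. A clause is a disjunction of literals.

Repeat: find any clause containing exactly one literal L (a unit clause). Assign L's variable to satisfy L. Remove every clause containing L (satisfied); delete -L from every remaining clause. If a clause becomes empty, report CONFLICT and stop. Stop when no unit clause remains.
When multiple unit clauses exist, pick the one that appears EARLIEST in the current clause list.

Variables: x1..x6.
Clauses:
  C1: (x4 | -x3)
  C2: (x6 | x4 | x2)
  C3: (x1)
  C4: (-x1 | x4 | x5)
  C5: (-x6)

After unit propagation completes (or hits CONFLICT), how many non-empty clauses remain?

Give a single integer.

unit clause [1] forces x1=T; simplify:
  drop -1 from [-1, 4, 5] -> [4, 5]
  satisfied 1 clause(s); 4 remain; assigned so far: [1]
unit clause [-6] forces x6=F; simplify:
  drop 6 from [6, 4, 2] -> [4, 2]
  satisfied 1 clause(s); 3 remain; assigned so far: [1, 6]

Answer: 3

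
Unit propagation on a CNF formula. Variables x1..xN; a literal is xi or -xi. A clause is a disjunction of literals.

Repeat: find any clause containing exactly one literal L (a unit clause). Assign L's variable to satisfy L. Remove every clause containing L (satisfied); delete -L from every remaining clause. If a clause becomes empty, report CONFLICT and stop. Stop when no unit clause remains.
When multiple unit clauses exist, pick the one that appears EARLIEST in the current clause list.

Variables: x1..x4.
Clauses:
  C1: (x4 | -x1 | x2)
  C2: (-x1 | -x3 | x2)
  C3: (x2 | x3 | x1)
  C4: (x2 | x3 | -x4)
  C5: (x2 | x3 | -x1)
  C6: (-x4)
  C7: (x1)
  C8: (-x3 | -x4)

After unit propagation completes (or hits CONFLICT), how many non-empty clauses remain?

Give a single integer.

Answer: 0

Derivation:
unit clause [-4] forces x4=F; simplify:
  drop 4 from [4, -1, 2] -> [-1, 2]
  satisfied 3 clause(s); 5 remain; assigned so far: [4]
unit clause [1] forces x1=T; simplify:
  drop -1 from [-1, 2] -> [2]
  drop -1 from [-1, -3, 2] -> [-3, 2]
  drop -1 from [2, 3, -1] -> [2, 3]
  satisfied 2 clause(s); 3 remain; assigned so far: [1, 4]
unit clause [2] forces x2=T; simplify:
  satisfied 3 clause(s); 0 remain; assigned so far: [1, 2, 4]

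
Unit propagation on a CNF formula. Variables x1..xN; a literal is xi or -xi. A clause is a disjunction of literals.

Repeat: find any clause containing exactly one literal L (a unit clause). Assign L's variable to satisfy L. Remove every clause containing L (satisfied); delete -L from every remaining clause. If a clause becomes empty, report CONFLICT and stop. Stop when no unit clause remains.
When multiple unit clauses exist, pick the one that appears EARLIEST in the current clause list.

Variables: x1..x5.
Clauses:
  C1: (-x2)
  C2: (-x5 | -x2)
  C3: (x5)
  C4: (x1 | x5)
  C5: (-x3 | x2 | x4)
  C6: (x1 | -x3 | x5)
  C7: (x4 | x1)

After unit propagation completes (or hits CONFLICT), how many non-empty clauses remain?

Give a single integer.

unit clause [-2] forces x2=F; simplify:
  drop 2 from [-3, 2, 4] -> [-3, 4]
  satisfied 2 clause(s); 5 remain; assigned so far: [2]
unit clause [5] forces x5=T; simplify:
  satisfied 3 clause(s); 2 remain; assigned so far: [2, 5]

Answer: 2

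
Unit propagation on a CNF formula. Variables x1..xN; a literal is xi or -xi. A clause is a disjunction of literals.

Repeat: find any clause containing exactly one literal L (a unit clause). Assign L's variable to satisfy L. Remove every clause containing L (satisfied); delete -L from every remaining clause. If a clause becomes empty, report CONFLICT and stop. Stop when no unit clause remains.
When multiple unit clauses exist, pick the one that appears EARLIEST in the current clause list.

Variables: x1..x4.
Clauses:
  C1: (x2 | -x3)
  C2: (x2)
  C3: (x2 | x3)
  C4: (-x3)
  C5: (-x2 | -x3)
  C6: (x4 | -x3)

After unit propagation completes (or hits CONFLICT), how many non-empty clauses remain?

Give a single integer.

unit clause [2] forces x2=T; simplify:
  drop -2 from [-2, -3] -> [-3]
  satisfied 3 clause(s); 3 remain; assigned so far: [2]
unit clause [-3] forces x3=F; simplify:
  satisfied 3 clause(s); 0 remain; assigned so far: [2, 3]

Answer: 0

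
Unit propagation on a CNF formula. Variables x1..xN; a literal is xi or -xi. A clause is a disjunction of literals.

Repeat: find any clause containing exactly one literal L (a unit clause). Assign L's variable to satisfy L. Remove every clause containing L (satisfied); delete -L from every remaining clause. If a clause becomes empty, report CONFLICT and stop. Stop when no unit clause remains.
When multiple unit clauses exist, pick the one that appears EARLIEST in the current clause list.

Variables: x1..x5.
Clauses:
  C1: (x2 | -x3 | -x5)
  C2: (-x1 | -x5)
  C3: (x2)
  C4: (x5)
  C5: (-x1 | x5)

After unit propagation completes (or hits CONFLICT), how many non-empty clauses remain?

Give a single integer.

Answer: 0

Derivation:
unit clause [2] forces x2=T; simplify:
  satisfied 2 clause(s); 3 remain; assigned so far: [2]
unit clause [5] forces x5=T; simplify:
  drop -5 from [-1, -5] -> [-1]
  satisfied 2 clause(s); 1 remain; assigned so far: [2, 5]
unit clause [-1] forces x1=F; simplify:
  satisfied 1 clause(s); 0 remain; assigned so far: [1, 2, 5]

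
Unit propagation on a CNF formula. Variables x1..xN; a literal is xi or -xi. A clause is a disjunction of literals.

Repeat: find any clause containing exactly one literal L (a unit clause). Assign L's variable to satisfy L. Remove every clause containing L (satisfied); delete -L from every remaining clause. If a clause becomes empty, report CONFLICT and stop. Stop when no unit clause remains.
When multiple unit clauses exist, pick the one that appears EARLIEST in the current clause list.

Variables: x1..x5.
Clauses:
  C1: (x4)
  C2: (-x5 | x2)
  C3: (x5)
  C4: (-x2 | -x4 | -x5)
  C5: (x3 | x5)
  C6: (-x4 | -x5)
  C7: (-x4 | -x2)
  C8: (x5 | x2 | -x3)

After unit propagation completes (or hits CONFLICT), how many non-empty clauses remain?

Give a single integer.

Answer: 3

Derivation:
unit clause [4] forces x4=T; simplify:
  drop -4 from [-2, -4, -5] -> [-2, -5]
  drop -4 from [-4, -5] -> [-5]
  drop -4 from [-4, -2] -> [-2]
  satisfied 1 clause(s); 7 remain; assigned so far: [4]
unit clause [5] forces x5=T; simplify:
  drop -5 from [-5, 2] -> [2]
  drop -5 from [-2, -5] -> [-2]
  drop -5 from [-5] -> [] (empty!)
  satisfied 3 clause(s); 4 remain; assigned so far: [4, 5]
CONFLICT (empty clause)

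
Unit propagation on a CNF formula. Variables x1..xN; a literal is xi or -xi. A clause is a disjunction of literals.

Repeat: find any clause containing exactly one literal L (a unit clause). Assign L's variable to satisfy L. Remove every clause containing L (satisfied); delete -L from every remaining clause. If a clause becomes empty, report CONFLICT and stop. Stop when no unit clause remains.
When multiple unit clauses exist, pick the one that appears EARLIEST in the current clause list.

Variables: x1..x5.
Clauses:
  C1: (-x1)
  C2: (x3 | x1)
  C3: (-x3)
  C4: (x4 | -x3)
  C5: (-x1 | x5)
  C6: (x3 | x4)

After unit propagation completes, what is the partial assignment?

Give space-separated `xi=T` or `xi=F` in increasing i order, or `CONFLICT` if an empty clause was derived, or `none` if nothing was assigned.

Answer: CONFLICT

Derivation:
unit clause [-1] forces x1=F; simplify:
  drop 1 from [3, 1] -> [3]
  satisfied 2 clause(s); 4 remain; assigned so far: [1]
unit clause [3] forces x3=T; simplify:
  drop -3 from [-3] -> [] (empty!)
  drop -3 from [4, -3] -> [4]
  satisfied 2 clause(s); 2 remain; assigned so far: [1, 3]
CONFLICT (empty clause)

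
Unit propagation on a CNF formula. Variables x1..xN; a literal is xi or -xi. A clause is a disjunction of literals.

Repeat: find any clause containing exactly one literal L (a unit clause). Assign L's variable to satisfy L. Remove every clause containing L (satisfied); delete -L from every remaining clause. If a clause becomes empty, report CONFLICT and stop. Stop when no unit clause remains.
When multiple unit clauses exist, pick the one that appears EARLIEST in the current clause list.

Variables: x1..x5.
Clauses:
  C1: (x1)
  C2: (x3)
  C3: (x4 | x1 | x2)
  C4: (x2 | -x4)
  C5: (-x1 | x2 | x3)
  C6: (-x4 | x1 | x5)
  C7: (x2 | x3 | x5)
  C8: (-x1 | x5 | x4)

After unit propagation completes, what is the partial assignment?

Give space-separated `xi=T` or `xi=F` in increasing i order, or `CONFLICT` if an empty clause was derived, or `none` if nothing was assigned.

Answer: x1=T x3=T

Derivation:
unit clause [1] forces x1=T; simplify:
  drop -1 from [-1, 2, 3] -> [2, 3]
  drop -1 from [-1, 5, 4] -> [5, 4]
  satisfied 3 clause(s); 5 remain; assigned so far: [1]
unit clause [3] forces x3=T; simplify:
  satisfied 3 clause(s); 2 remain; assigned so far: [1, 3]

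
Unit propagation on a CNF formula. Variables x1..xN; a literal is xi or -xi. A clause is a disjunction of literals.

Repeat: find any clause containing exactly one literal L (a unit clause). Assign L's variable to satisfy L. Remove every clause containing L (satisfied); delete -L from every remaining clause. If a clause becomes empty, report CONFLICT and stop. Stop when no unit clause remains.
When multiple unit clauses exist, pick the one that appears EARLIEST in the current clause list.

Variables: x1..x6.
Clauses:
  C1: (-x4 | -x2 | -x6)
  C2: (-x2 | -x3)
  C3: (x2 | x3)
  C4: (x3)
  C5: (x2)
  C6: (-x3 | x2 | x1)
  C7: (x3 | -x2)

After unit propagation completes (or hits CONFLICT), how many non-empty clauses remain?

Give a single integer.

unit clause [3] forces x3=T; simplify:
  drop -3 from [-2, -3] -> [-2]
  drop -3 from [-3, 2, 1] -> [2, 1]
  satisfied 3 clause(s); 4 remain; assigned so far: [3]
unit clause [-2] forces x2=F; simplify:
  drop 2 from [2] -> [] (empty!)
  drop 2 from [2, 1] -> [1]
  satisfied 2 clause(s); 2 remain; assigned so far: [2, 3]
CONFLICT (empty clause)

Answer: 1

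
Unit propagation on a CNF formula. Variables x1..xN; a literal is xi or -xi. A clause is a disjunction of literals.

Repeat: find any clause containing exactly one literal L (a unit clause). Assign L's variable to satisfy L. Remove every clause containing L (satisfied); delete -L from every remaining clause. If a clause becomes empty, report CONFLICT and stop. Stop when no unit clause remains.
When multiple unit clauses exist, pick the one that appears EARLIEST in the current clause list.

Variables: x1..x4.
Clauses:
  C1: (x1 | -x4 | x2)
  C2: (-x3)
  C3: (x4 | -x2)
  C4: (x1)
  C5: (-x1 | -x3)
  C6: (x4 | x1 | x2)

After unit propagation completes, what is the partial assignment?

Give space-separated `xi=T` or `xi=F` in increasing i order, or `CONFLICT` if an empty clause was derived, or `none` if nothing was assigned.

unit clause [-3] forces x3=F; simplify:
  satisfied 2 clause(s); 4 remain; assigned so far: [3]
unit clause [1] forces x1=T; simplify:
  satisfied 3 clause(s); 1 remain; assigned so far: [1, 3]

Answer: x1=T x3=F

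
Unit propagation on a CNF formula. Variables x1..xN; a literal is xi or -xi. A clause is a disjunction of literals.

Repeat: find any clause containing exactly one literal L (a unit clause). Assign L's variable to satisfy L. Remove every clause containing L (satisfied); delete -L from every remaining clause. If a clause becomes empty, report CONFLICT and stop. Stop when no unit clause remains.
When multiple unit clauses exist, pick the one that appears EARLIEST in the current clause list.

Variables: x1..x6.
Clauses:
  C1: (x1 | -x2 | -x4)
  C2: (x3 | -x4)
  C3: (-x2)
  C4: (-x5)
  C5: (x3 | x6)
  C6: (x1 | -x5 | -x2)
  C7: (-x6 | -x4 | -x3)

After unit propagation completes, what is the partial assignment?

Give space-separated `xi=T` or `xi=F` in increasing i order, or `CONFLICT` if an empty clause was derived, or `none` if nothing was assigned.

Answer: x2=F x5=F

Derivation:
unit clause [-2] forces x2=F; simplify:
  satisfied 3 clause(s); 4 remain; assigned so far: [2]
unit clause [-5] forces x5=F; simplify:
  satisfied 1 clause(s); 3 remain; assigned so far: [2, 5]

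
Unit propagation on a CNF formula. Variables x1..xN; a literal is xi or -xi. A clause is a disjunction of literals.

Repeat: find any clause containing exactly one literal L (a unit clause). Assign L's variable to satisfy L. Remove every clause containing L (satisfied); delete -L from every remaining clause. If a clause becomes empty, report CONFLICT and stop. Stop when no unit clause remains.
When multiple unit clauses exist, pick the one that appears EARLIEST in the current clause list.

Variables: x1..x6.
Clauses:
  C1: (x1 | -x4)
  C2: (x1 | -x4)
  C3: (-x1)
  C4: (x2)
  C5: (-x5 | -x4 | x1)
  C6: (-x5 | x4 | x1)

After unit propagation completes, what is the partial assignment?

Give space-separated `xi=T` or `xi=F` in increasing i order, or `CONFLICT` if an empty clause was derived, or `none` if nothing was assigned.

Answer: x1=F x2=T x4=F x5=F

Derivation:
unit clause [-1] forces x1=F; simplify:
  drop 1 from [1, -4] -> [-4]
  drop 1 from [1, -4] -> [-4]
  drop 1 from [-5, -4, 1] -> [-5, -4]
  drop 1 from [-5, 4, 1] -> [-5, 4]
  satisfied 1 clause(s); 5 remain; assigned so far: [1]
unit clause [-4] forces x4=F; simplify:
  drop 4 from [-5, 4] -> [-5]
  satisfied 3 clause(s); 2 remain; assigned so far: [1, 4]
unit clause [2] forces x2=T; simplify:
  satisfied 1 clause(s); 1 remain; assigned so far: [1, 2, 4]
unit clause [-5] forces x5=F; simplify:
  satisfied 1 clause(s); 0 remain; assigned so far: [1, 2, 4, 5]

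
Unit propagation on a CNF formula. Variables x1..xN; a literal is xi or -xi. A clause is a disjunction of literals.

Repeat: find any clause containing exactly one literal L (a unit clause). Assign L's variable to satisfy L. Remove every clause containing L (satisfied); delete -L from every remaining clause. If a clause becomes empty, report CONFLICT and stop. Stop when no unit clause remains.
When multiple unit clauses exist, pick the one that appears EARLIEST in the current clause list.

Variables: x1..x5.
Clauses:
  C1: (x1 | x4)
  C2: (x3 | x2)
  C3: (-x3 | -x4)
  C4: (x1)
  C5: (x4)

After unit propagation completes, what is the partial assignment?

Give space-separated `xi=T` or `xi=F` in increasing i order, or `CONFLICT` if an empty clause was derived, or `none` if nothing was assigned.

unit clause [1] forces x1=T; simplify:
  satisfied 2 clause(s); 3 remain; assigned so far: [1]
unit clause [4] forces x4=T; simplify:
  drop -4 from [-3, -4] -> [-3]
  satisfied 1 clause(s); 2 remain; assigned so far: [1, 4]
unit clause [-3] forces x3=F; simplify:
  drop 3 from [3, 2] -> [2]
  satisfied 1 clause(s); 1 remain; assigned so far: [1, 3, 4]
unit clause [2] forces x2=T; simplify:
  satisfied 1 clause(s); 0 remain; assigned so far: [1, 2, 3, 4]

Answer: x1=T x2=T x3=F x4=T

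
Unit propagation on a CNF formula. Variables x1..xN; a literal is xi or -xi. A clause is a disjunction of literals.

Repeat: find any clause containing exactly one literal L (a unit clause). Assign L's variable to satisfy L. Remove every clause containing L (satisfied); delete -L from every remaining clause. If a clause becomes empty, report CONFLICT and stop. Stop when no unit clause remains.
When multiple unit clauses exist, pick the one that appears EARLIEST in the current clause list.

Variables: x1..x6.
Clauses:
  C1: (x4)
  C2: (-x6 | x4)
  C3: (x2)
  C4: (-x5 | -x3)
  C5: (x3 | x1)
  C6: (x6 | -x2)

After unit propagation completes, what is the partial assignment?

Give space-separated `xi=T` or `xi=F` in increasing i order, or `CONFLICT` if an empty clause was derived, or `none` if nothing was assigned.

unit clause [4] forces x4=T; simplify:
  satisfied 2 clause(s); 4 remain; assigned so far: [4]
unit clause [2] forces x2=T; simplify:
  drop -2 from [6, -2] -> [6]
  satisfied 1 clause(s); 3 remain; assigned so far: [2, 4]
unit clause [6] forces x6=T; simplify:
  satisfied 1 clause(s); 2 remain; assigned so far: [2, 4, 6]

Answer: x2=T x4=T x6=T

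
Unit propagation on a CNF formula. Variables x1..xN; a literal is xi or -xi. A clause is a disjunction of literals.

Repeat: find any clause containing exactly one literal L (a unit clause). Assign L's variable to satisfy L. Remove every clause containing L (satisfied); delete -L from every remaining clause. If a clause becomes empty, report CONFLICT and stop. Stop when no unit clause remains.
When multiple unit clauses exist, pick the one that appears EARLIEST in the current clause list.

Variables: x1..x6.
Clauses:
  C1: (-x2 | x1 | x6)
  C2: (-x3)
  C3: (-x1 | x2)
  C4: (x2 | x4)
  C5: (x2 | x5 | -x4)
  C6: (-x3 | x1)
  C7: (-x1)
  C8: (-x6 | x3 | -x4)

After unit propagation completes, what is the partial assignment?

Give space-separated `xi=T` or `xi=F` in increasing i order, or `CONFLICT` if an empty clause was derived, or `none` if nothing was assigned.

unit clause [-3] forces x3=F; simplify:
  drop 3 from [-6, 3, -4] -> [-6, -4]
  satisfied 2 clause(s); 6 remain; assigned so far: [3]
unit clause [-1] forces x1=F; simplify:
  drop 1 from [-2, 1, 6] -> [-2, 6]
  satisfied 2 clause(s); 4 remain; assigned so far: [1, 3]

Answer: x1=F x3=F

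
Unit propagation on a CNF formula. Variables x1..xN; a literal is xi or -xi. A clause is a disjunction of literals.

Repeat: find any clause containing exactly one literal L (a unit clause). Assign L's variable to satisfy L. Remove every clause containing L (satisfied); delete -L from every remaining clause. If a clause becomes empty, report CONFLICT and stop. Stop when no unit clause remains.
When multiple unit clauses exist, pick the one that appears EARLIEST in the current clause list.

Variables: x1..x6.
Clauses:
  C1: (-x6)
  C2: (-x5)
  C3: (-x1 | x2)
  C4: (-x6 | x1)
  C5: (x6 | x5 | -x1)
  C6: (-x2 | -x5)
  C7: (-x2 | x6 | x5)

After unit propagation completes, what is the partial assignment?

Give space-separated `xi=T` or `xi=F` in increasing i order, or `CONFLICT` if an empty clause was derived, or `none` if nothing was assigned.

Answer: x1=F x2=F x5=F x6=F

Derivation:
unit clause [-6] forces x6=F; simplify:
  drop 6 from [6, 5, -1] -> [5, -1]
  drop 6 from [-2, 6, 5] -> [-2, 5]
  satisfied 2 clause(s); 5 remain; assigned so far: [6]
unit clause [-5] forces x5=F; simplify:
  drop 5 from [5, -1] -> [-1]
  drop 5 from [-2, 5] -> [-2]
  satisfied 2 clause(s); 3 remain; assigned so far: [5, 6]
unit clause [-1] forces x1=F; simplify:
  satisfied 2 clause(s); 1 remain; assigned so far: [1, 5, 6]
unit clause [-2] forces x2=F; simplify:
  satisfied 1 clause(s); 0 remain; assigned so far: [1, 2, 5, 6]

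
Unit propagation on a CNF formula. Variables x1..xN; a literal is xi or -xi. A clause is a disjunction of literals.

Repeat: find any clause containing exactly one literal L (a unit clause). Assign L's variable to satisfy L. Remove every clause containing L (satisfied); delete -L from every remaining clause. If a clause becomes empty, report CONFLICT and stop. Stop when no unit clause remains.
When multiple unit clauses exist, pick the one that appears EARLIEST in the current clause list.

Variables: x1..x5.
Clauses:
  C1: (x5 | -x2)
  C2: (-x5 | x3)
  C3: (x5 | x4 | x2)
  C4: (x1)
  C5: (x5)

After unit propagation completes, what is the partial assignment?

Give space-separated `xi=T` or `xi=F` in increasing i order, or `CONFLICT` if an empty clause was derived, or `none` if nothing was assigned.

Answer: x1=T x3=T x5=T

Derivation:
unit clause [1] forces x1=T; simplify:
  satisfied 1 clause(s); 4 remain; assigned so far: [1]
unit clause [5] forces x5=T; simplify:
  drop -5 from [-5, 3] -> [3]
  satisfied 3 clause(s); 1 remain; assigned so far: [1, 5]
unit clause [3] forces x3=T; simplify:
  satisfied 1 clause(s); 0 remain; assigned so far: [1, 3, 5]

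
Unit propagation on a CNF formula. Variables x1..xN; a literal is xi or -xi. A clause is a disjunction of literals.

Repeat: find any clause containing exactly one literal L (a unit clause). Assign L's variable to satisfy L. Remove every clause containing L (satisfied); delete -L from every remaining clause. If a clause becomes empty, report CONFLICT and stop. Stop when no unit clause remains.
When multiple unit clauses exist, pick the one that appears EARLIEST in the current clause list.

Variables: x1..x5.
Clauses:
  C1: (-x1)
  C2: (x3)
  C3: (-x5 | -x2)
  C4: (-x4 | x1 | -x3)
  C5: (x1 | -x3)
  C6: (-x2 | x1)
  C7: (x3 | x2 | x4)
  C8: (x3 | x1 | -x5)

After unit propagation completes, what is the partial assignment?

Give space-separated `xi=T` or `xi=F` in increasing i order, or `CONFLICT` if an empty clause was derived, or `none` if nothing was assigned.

Answer: CONFLICT

Derivation:
unit clause [-1] forces x1=F; simplify:
  drop 1 from [-4, 1, -3] -> [-4, -3]
  drop 1 from [1, -3] -> [-3]
  drop 1 from [-2, 1] -> [-2]
  drop 1 from [3, 1, -5] -> [3, -5]
  satisfied 1 clause(s); 7 remain; assigned so far: [1]
unit clause [3] forces x3=T; simplify:
  drop -3 from [-4, -3] -> [-4]
  drop -3 from [-3] -> [] (empty!)
  satisfied 3 clause(s); 4 remain; assigned so far: [1, 3]
CONFLICT (empty clause)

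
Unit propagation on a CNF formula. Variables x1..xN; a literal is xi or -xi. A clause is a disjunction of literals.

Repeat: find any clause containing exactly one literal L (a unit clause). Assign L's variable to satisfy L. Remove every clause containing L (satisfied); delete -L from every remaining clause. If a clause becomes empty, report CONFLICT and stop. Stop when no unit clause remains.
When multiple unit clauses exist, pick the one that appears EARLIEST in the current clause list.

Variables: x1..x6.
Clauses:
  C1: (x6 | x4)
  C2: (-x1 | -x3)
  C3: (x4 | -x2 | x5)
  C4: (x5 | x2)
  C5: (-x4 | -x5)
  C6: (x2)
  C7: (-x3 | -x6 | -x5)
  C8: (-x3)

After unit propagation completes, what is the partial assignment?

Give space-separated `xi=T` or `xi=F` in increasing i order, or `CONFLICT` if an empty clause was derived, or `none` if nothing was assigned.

unit clause [2] forces x2=T; simplify:
  drop -2 from [4, -2, 5] -> [4, 5]
  satisfied 2 clause(s); 6 remain; assigned so far: [2]
unit clause [-3] forces x3=F; simplify:
  satisfied 3 clause(s); 3 remain; assigned so far: [2, 3]

Answer: x2=T x3=F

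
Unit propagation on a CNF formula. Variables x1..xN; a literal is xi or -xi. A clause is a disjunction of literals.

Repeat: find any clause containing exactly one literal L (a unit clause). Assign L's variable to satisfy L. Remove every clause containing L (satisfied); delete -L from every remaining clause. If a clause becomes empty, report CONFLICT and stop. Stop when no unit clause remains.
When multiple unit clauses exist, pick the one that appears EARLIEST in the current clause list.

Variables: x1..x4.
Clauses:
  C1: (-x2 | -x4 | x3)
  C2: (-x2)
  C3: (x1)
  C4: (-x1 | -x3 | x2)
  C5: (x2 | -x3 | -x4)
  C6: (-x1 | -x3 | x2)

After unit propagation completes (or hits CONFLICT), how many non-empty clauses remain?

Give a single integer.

unit clause [-2] forces x2=F; simplify:
  drop 2 from [-1, -3, 2] -> [-1, -3]
  drop 2 from [2, -3, -4] -> [-3, -4]
  drop 2 from [-1, -3, 2] -> [-1, -3]
  satisfied 2 clause(s); 4 remain; assigned so far: [2]
unit clause [1] forces x1=T; simplify:
  drop -1 from [-1, -3] -> [-3]
  drop -1 from [-1, -3] -> [-3]
  satisfied 1 clause(s); 3 remain; assigned so far: [1, 2]
unit clause [-3] forces x3=F; simplify:
  satisfied 3 clause(s); 0 remain; assigned so far: [1, 2, 3]

Answer: 0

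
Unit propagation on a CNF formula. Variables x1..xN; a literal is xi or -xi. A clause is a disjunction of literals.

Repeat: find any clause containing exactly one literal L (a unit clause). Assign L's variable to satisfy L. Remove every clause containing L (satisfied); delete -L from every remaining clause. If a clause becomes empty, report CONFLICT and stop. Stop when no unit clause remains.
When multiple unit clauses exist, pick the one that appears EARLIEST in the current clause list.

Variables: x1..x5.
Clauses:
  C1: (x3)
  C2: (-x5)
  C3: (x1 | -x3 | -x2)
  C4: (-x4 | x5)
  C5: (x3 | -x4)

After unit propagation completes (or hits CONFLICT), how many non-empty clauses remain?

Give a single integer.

Answer: 1

Derivation:
unit clause [3] forces x3=T; simplify:
  drop -3 from [1, -3, -2] -> [1, -2]
  satisfied 2 clause(s); 3 remain; assigned so far: [3]
unit clause [-5] forces x5=F; simplify:
  drop 5 from [-4, 5] -> [-4]
  satisfied 1 clause(s); 2 remain; assigned so far: [3, 5]
unit clause [-4] forces x4=F; simplify:
  satisfied 1 clause(s); 1 remain; assigned so far: [3, 4, 5]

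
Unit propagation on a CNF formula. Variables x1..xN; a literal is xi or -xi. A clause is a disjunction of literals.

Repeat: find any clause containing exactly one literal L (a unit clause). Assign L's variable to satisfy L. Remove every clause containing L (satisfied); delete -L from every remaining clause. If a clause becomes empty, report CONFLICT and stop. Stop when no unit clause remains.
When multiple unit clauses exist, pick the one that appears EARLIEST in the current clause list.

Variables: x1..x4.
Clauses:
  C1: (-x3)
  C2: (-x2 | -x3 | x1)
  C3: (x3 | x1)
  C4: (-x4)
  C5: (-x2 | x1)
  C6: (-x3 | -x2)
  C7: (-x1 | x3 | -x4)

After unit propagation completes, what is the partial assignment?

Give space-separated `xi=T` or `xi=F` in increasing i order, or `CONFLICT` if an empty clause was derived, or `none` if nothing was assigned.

unit clause [-3] forces x3=F; simplify:
  drop 3 from [3, 1] -> [1]
  drop 3 from [-1, 3, -4] -> [-1, -4]
  satisfied 3 clause(s); 4 remain; assigned so far: [3]
unit clause [1] forces x1=T; simplify:
  drop -1 from [-1, -4] -> [-4]
  satisfied 2 clause(s); 2 remain; assigned so far: [1, 3]
unit clause [-4] forces x4=F; simplify:
  satisfied 2 clause(s); 0 remain; assigned so far: [1, 3, 4]

Answer: x1=T x3=F x4=F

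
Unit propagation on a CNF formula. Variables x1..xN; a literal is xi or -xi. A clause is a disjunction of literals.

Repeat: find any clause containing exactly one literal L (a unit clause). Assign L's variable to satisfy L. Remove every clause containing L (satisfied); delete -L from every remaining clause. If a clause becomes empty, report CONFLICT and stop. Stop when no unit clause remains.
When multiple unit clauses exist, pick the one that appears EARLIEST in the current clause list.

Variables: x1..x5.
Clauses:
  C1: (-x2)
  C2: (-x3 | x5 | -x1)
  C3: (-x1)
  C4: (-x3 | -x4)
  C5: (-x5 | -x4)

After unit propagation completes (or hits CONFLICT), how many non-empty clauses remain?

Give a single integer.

Answer: 2

Derivation:
unit clause [-2] forces x2=F; simplify:
  satisfied 1 clause(s); 4 remain; assigned so far: [2]
unit clause [-1] forces x1=F; simplify:
  satisfied 2 clause(s); 2 remain; assigned so far: [1, 2]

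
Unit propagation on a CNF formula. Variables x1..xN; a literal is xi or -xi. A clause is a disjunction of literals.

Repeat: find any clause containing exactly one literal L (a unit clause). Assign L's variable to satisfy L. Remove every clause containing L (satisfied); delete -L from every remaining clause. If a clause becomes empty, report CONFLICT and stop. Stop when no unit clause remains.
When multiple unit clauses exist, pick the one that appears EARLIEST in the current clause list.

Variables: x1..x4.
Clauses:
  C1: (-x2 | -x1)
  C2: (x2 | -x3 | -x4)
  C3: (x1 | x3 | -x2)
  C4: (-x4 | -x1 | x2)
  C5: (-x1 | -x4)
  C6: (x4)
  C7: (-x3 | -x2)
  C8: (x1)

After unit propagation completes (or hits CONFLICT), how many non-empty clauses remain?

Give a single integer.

unit clause [4] forces x4=T; simplify:
  drop -4 from [2, -3, -4] -> [2, -3]
  drop -4 from [-4, -1, 2] -> [-1, 2]
  drop -4 from [-1, -4] -> [-1]
  satisfied 1 clause(s); 7 remain; assigned so far: [4]
unit clause [-1] forces x1=F; simplify:
  drop 1 from [1, 3, -2] -> [3, -2]
  drop 1 from [1] -> [] (empty!)
  satisfied 3 clause(s); 4 remain; assigned so far: [1, 4]
CONFLICT (empty clause)

Answer: 3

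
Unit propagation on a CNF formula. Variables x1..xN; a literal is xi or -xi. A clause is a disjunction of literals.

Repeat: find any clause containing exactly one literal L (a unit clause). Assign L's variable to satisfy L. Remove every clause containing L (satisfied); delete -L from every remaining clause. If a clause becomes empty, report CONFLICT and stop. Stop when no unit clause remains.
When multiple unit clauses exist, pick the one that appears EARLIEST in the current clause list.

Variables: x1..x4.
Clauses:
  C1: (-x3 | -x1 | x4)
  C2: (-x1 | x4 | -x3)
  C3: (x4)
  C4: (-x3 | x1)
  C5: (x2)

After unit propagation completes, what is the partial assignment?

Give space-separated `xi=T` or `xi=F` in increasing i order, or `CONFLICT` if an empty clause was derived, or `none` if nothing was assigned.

Answer: x2=T x4=T

Derivation:
unit clause [4] forces x4=T; simplify:
  satisfied 3 clause(s); 2 remain; assigned so far: [4]
unit clause [2] forces x2=T; simplify:
  satisfied 1 clause(s); 1 remain; assigned so far: [2, 4]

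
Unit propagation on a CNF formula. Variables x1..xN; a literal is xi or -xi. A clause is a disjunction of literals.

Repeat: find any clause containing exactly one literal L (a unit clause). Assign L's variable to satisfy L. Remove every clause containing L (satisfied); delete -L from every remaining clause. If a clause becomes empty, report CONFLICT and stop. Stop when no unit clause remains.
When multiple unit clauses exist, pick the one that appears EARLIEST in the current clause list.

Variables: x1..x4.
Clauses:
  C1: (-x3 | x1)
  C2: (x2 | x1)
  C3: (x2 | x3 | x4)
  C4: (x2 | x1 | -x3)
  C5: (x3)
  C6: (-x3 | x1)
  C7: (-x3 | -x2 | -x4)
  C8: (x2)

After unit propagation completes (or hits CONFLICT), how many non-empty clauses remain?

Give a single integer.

unit clause [3] forces x3=T; simplify:
  drop -3 from [-3, 1] -> [1]
  drop -3 from [2, 1, -3] -> [2, 1]
  drop -3 from [-3, 1] -> [1]
  drop -3 from [-3, -2, -4] -> [-2, -4]
  satisfied 2 clause(s); 6 remain; assigned so far: [3]
unit clause [1] forces x1=T; simplify:
  satisfied 4 clause(s); 2 remain; assigned so far: [1, 3]
unit clause [2] forces x2=T; simplify:
  drop -2 from [-2, -4] -> [-4]
  satisfied 1 clause(s); 1 remain; assigned so far: [1, 2, 3]
unit clause [-4] forces x4=F; simplify:
  satisfied 1 clause(s); 0 remain; assigned so far: [1, 2, 3, 4]

Answer: 0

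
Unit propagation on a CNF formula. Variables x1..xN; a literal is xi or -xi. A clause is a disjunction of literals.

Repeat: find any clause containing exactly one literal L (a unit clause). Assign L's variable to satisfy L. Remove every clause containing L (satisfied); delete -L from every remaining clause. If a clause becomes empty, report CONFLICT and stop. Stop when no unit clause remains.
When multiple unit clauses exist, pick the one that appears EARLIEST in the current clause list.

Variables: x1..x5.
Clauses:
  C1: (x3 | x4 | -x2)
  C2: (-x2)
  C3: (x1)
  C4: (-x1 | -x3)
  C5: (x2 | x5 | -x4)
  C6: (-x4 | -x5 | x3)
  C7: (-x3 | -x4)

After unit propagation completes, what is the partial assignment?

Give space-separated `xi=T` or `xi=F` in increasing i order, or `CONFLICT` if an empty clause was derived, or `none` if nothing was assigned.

unit clause [-2] forces x2=F; simplify:
  drop 2 from [2, 5, -4] -> [5, -4]
  satisfied 2 clause(s); 5 remain; assigned so far: [2]
unit clause [1] forces x1=T; simplify:
  drop -1 from [-1, -3] -> [-3]
  satisfied 1 clause(s); 4 remain; assigned so far: [1, 2]
unit clause [-3] forces x3=F; simplify:
  drop 3 from [-4, -5, 3] -> [-4, -5]
  satisfied 2 clause(s); 2 remain; assigned so far: [1, 2, 3]

Answer: x1=T x2=F x3=F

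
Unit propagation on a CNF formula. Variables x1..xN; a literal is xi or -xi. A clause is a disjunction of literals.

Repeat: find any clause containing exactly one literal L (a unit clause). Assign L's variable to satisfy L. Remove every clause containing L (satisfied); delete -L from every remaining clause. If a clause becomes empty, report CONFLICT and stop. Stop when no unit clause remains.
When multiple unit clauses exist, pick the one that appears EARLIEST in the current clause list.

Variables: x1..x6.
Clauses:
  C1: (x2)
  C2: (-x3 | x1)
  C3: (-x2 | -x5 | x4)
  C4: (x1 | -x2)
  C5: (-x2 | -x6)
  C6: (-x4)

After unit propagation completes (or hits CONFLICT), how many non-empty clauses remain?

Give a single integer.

Answer: 0

Derivation:
unit clause [2] forces x2=T; simplify:
  drop -2 from [-2, -5, 4] -> [-5, 4]
  drop -2 from [1, -2] -> [1]
  drop -2 from [-2, -6] -> [-6]
  satisfied 1 clause(s); 5 remain; assigned so far: [2]
unit clause [1] forces x1=T; simplify:
  satisfied 2 clause(s); 3 remain; assigned so far: [1, 2]
unit clause [-6] forces x6=F; simplify:
  satisfied 1 clause(s); 2 remain; assigned so far: [1, 2, 6]
unit clause [-4] forces x4=F; simplify:
  drop 4 from [-5, 4] -> [-5]
  satisfied 1 clause(s); 1 remain; assigned so far: [1, 2, 4, 6]
unit clause [-5] forces x5=F; simplify:
  satisfied 1 clause(s); 0 remain; assigned so far: [1, 2, 4, 5, 6]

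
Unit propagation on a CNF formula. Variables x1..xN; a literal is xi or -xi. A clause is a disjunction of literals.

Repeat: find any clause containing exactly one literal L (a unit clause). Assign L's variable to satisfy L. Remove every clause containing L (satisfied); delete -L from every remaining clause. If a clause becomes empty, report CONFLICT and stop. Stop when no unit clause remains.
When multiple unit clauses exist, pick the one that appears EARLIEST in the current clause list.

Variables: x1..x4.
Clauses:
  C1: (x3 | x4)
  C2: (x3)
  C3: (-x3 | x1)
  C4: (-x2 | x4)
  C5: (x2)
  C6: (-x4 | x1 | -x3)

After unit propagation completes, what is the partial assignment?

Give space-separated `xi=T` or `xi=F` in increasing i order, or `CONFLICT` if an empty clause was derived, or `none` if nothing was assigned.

Answer: x1=T x2=T x3=T x4=T

Derivation:
unit clause [3] forces x3=T; simplify:
  drop -3 from [-3, 1] -> [1]
  drop -3 from [-4, 1, -3] -> [-4, 1]
  satisfied 2 clause(s); 4 remain; assigned so far: [3]
unit clause [1] forces x1=T; simplify:
  satisfied 2 clause(s); 2 remain; assigned so far: [1, 3]
unit clause [2] forces x2=T; simplify:
  drop -2 from [-2, 4] -> [4]
  satisfied 1 clause(s); 1 remain; assigned so far: [1, 2, 3]
unit clause [4] forces x4=T; simplify:
  satisfied 1 clause(s); 0 remain; assigned so far: [1, 2, 3, 4]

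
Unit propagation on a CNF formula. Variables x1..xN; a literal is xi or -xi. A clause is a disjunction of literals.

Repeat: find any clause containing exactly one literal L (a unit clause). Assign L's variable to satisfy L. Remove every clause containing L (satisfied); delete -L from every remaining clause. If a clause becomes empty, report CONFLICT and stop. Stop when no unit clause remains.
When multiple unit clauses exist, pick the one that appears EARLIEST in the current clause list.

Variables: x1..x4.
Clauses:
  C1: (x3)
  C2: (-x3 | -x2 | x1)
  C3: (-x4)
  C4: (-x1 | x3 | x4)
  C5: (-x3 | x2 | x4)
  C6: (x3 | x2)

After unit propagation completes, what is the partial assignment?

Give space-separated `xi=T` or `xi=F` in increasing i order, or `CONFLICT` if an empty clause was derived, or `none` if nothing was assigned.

unit clause [3] forces x3=T; simplify:
  drop -3 from [-3, -2, 1] -> [-2, 1]
  drop -3 from [-3, 2, 4] -> [2, 4]
  satisfied 3 clause(s); 3 remain; assigned so far: [3]
unit clause [-4] forces x4=F; simplify:
  drop 4 from [2, 4] -> [2]
  satisfied 1 clause(s); 2 remain; assigned so far: [3, 4]
unit clause [2] forces x2=T; simplify:
  drop -2 from [-2, 1] -> [1]
  satisfied 1 clause(s); 1 remain; assigned so far: [2, 3, 4]
unit clause [1] forces x1=T; simplify:
  satisfied 1 clause(s); 0 remain; assigned so far: [1, 2, 3, 4]

Answer: x1=T x2=T x3=T x4=F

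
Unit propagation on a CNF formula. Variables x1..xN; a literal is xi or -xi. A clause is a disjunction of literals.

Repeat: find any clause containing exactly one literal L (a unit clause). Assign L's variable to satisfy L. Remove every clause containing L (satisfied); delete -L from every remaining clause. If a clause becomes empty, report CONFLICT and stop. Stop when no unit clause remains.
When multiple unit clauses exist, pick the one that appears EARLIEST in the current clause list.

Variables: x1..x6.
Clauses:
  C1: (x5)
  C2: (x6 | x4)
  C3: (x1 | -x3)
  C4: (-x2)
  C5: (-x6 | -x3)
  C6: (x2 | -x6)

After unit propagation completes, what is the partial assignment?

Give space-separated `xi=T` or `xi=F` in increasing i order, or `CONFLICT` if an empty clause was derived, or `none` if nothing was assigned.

unit clause [5] forces x5=T; simplify:
  satisfied 1 clause(s); 5 remain; assigned so far: [5]
unit clause [-2] forces x2=F; simplify:
  drop 2 from [2, -6] -> [-6]
  satisfied 1 clause(s); 4 remain; assigned so far: [2, 5]
unit clause [-6] forces x6=F; simplify:
  drop 6 from [6, 4] -> [4]
  satisfied 2 clause(s); 2 remain; assigned so far: [2, 5, 6]
unit clause [4] forces x4=T; simplify:
  satisfied 1 clause(s); 1 remain; assigned so far: [2, 4, 5, 6]

Answer: x2=F x4=T x5=T x6=F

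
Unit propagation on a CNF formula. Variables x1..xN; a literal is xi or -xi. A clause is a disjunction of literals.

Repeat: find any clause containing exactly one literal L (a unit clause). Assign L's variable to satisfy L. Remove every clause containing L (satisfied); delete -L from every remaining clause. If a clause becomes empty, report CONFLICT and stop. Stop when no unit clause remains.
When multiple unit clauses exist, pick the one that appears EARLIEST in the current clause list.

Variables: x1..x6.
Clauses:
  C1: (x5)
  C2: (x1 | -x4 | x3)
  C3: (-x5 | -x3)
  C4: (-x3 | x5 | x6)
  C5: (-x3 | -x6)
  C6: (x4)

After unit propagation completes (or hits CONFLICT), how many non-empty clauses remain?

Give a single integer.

unit clause [5] forces x5=T; simplify:
  drop -5 from [-5, -3] -> [-3]
  satisfied 2 clause(s); 4 remain; assigned so far: [5]
unit clause [-3] forces x3=F; simplify:
  drop 3 from [1, -4, 3] -> [1, -4]
  satisfied 2 clause(s); 2 remain; assigned so far: [3, 5]
unit clause [4] forces x4=T; simplify:
  drop -4 from [1, -4] -> [1]
  satisfied 1 clause(s); 1 remain; assigned so far: [3, 4, 5]
unit clause [1] forces x1=T; simplify:
  satisfied 1 clause(s); 0 remain; assigned so far: [1, 3, 4, 5]

Answer: 0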